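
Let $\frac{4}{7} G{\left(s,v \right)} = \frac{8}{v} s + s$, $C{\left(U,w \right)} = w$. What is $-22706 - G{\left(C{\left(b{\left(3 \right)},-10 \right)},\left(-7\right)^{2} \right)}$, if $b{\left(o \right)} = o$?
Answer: $- \frac{317599}{14} \approx -22686.0$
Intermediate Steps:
$G{\left(s,v \right)} = \frac{7 s}{4} + \frac{14 s}{v}$ ($G{\left(s,v \right)} = \frac{7 \left(\frac{8}{v} s + s\right)}{4} = \frac{7 \left(\frac{8 s}{v} + s\right)}{4} = \frac{7 \left(s + \frac{8 s}{v}\right)}{4} = \frac{7 s}{4} + \frac{14 s}{v}$)
$-22706 - G{\left(C{\left(b{\left(3 \right)},-10 \right)},\left(-7\right)^{2} \right)} = -22706 - \frac{7}{4} \left(-10\right) \frac{1}{\left(-7\right)^{2}} \left(8 + \left(-7\right)^{2}\right) = -22706 - \frac{7}{4} \left(-10\right) \frac{1}{49} \left(8 + 49\right) = -22706 - \frac{7}{4} \left(-10\right) \frac{1}{49} \cdot 57 = -22706 - - \frac{285}{14} = -22706 + \frac{285}{14} = - \frac{317599}{14}$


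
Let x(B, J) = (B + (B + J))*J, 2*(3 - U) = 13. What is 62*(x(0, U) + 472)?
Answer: 60047/2 ≈ 30024.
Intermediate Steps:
U = -7/2 (U = 3 - ½*13 = 3 - 13/2 = -7/2 ≈ -3.5000)
x(B, J) = J*(J + 2*B) (x(B, J) = (J + 2*B)*J = J*(J + 2*B))
62*(x(0, U) + 472) = 62*(-7*(-7/2 + 2*0)/2 + 472) = 62*(-7*(-7/2 + 0)/2 + 472) = 62*(-7/2*(-7/2) + 472) = 62*(49/4 + 472) = 62*(1937/4) = 60047/2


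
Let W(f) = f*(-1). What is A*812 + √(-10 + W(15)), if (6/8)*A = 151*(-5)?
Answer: -2452240/3 + 5*I ≈ -8.1741e+5 + 5.0*I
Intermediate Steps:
A = -3020/3 (A = 4*(151*(-5))/3 = (4/3)*(-755) = -3020/3 ≈ -1006.7)
W(f) = -f
A*812 + √(-10 + W(15)) = -3020/3*812 + √(-10 - 1*15) = -2452240/3 + √(-10 - 15) = -2452240/3 + √(-25) = -2452240/3 + 5*I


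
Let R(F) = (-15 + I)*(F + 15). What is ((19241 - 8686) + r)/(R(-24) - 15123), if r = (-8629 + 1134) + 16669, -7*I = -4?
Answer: -138103/104952 ≈ -1.3159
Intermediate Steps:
I = 4/7 (I = -1/7*(-4) = 4/7 ≈ 0.57143)
R(F) = -1515/7 - 101*F/7 (R(F) = (-15 + 4/7)*(F + 15) = -101*(15 + F)/7 = -1515/7 - 101*F/7)
r = 9174 (r = -7495 + 16669 = 9174)
((19241 - 8686) + r)/(R(-24) - 15123) = ((19241 - 8686) + 9174)/((-1515/7 - 101/7*(-24)) - 15123) = (10555 + 9174)/((-1515/7 + 2424/7) - 15123) = 19729/(909/7 - 15123) = 19729/(-104952/7) = 19729*(-7/104952) = -138103/104952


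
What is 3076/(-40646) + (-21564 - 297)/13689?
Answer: -51703865/30911283 ≈ -1.6727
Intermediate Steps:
3076/(-40646) + (-21564 - 297)/13689 = 3076*(-1/40646) - 21861*1/13689 = -1538/20323 - 2429/1521 = -51703865/30911283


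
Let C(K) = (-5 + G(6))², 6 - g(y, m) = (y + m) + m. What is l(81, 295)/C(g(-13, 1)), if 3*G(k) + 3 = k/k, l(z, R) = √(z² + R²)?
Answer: 9*√93586/289 ≈ 9.5269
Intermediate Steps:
l(z, R) = √(R² + z²)
G(k) = -⅔ (G(k) = -1 + (k/k)/3 = -1 + (⅓)*1 = -1 + ⅓ = -⅔)
g(y, m) = 6 - y - 2*m (g(y, m) = 6 - ((y + m) + m) = 6 - ((m + y) + m) = 6 - (y + 2*m) = 6 + (-y - 2*m) = 6 - y - 2*m)
C(K) = 289/9 (C(K) = (-5 - ⅔)² = (-17/3)² = 289/9)
l(81, 295)/C(g(-13, 1)) = √(295² + 81²)/(289/9) = √(87025 + 6561)*(9/289) = √93586*(9/289) = 9*√93586/289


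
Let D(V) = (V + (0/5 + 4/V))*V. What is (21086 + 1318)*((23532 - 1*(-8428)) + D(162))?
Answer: 1304092032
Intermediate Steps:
D(V) = V*(V + 4/V) (D(V) = (V + (0*(⅕) + 4/V))*V = (V + (0 + 4/V))*V = (V + 4/V)*V = V*(V + 4/V))
(21086 + 1318)*((23532 - 1*(-8428)) + D(162)) = (21086 + 1318)*((23532 - 1*(-8428)) + (4 + 162²)) = 22404*((23532 + 8428) + (4 + 26244)) = 22404*(31960 + 26248) = 22404*58208 = 1304092032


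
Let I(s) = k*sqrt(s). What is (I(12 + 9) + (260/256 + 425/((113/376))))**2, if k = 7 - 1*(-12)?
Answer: 105142411484769/52301824 + 194456355*sqrt(21)/3616 ≈ 2.2567e+6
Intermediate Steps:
k = 19 (k = 7 + 12 = 19)
I(s) = 19*sqrt(s)
(I(12 + 9) + (260/256 + 425/((113/376))))**2 = (19*sqrt(12 + 9) + (260/256 + 425/((113/376))))**2 = (19*sqrt(21) + (260*(1/256) + 425/((113*(1/376)))))**2 = (19*sqrt(21) + (65/64 + 425/(113/376)))**2 = (19*sqrt(21) + (65/64 + 425*(376/113)))**2 = (19*sqrt(21) + (65/64 + 159800/113))**2 = (19*sqrt(21) + 10234545/7232)**2 = (10234545/7232 + 19*sqrt(21))**2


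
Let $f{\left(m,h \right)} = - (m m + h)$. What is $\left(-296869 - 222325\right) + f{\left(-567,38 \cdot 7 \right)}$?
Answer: $-840949$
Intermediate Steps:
$f{\left(m,h \right)} = - h - m^{2}$ ($f{\left(m,h \right)} = - (m^{2} + h) = - (h + m^{2}) = - h - m^{2}$)
$\left(-296869 - 222325\right) + f{\left(-567,38 \cdot 7 \right)} = \left(-296869 - 222325\right) - \left(321489 + 266\right) = -519194 - 321755 = -840949$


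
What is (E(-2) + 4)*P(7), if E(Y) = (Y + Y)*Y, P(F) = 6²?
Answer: 432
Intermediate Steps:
P(F) = 36
E(Y) = 2*Y² (E(Y) = (2*Y)*Y = 2*Y²)
(E(-2) + 4)*P(7) = (2*(-2)² + 4)*36 = (2*4 + 4)*36 = (8 + 4)*36 = 12*36 = 432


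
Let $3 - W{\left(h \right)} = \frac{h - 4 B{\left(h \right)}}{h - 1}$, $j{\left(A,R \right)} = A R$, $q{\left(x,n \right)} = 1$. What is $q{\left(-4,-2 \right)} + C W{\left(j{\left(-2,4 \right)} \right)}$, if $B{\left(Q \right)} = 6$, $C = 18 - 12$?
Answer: $- \frac{7}{3} \approx -2.3333$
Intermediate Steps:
$C = 6$ ($C = 18 - 12 = 6$)
$W{\left(h \right)} = 3 - \frac{-24 + h}{-1 + h}$ ($W{\left(h \right)} = 3 - \frac{h - 24}{h - 1} = 3 - \frac{h - 24}{-1 + h} = 3 - \frac{-24 + h}{-1 + h}$)
$q{\left(-4,-2 \right)} + C W{\left(j{\left(-2,4 \right)} \right)} = 1 + 6 \frac{21 + 2 \left(\left(-2\right) 4\right)}{-1 - 8} = 1 + 6 \frac{21 + 2 \left(-8\right)}{-1 - 8} = 1 + 6 \frac{21 - 16}{-9} = 1 + 6 \left(\left(- \frac{1}{9}\right) 5\right) = 1 + 6 \left(- \frac{5}{9}\right) = 1 - \frac{10}{3} = - \frac{7}{3}$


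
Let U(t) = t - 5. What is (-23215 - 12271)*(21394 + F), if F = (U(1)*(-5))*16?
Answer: -770543004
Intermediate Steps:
U(t) = -5 + t
F = 320 (F = ((-5 + 1)*(-5))*16 = -4*(-5)*16 = 20*16 = 320)
(-23215 - 12271)*(21394 + F) = (-23215 - 12271)*(21394 + 320) = -35486*21714 = -770543004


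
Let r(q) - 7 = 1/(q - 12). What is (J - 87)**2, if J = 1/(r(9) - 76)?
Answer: 327573801/43264 ≈ 7571.5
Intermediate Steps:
r(q) = 7 + 1/(-12 + q) (r(q) = 7 + 1/(q - 12) = 7 + 1/(-12 + q))
J = -3/208 (J = 1/((-83 + 7*9)/(-12 + 9) - 76) = 1/((-83 + 63)/(-3) - 76) = 1/(-1/3*(-20) - 76) = 1/(20/3 - 76) = 1/(-208/3) = -3/208 ≈ -0.014423)
(J - 87)**2 = (-3/208 - 87)**2 = (-18099/208)**2 = 327573801/43264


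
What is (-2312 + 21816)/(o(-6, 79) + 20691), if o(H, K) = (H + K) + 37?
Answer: 19504/20801 ≈ 0.93765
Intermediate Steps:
o(H, K) = 37 + H + K
(-2312 + 21816)/(o(-6, 79) + 20691) = (-2312 + 21816)/((37 - 6 + 79) + 20691) = 19504/(110 + 20691) = 19504/20801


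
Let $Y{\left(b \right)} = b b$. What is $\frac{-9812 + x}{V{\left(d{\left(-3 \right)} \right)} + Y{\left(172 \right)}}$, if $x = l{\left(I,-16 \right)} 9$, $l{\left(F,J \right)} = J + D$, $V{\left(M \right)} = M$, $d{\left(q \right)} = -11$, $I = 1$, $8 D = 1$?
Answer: $- \frac{79639}{236584} \approx -0.33662$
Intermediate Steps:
$D = \frac{1}{8}$ ($D = \frac{1}{8} \cdot 1 = \frac{1}{8} \approx 0.125$)
$Y{\left(b \right)} = b^{2}$
$l{\left(F,J \right)} = \frac{1}{8} + J$ ($l{\left(F,J \right)} = J + \frac{1}{8} = \frac{1}{8} + J$)
$x = - \frac{1143}{8}$ ($x = \left(\frac{1}{8} - 16\right) 9 = \left(- \frac{127}{8}\right) 9 = - \frac{1143}{8} \approx -142.88$)
$\frac{-9812 + x}{V{\left(d{\left(-3 \right)} \right)} + Y{\left(172 \right)}} = \frac{-9812 - \frac{1143}{8}}{-11 + 172^{2}} = - \frac{79639}{8 \left(-11 + 29584\right)} = - \frac{79639}{8 \cdot 29573} = \left(- \frac{79639}{8}\right) \frac{1}{29573} = - \frac{79639}{236584}$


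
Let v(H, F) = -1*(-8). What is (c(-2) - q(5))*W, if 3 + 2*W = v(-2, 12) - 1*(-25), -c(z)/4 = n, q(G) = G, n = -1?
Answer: -15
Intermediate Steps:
v(H, F) = 8
c(z) = 4 (c(z) = -4*(-1) = 4)
W = 15 (W = -3/2 + (8 - 1*(-25))/2 = -3/2 + (8 + 25)/2 = -3/2 + (½)*33 = -3/2 + 33/2 = 15)
(c(-2) - q(5))*W = (4 - 1*5)*15 = (4 - 5)*15 = -1*15 = -15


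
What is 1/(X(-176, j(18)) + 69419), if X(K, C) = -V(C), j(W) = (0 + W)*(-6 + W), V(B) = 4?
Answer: 1/69415 ≈ 1.4406e-5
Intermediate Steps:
j(W) = W*(-6 + W)
X(K, C) = -4 (X(K, C) = -1*4 = -4)
1/(X(-176, j(18)) + 69419) = 1/(-4 + 69419) = 1/69415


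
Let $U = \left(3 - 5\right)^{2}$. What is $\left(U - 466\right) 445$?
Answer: $-205590$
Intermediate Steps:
$U = 4$ ($U = \left(-2\right)^{2} = 4$)
$\left(U - 466\right) 445 = \left(4 - 466\right) 445 = \left(-462\right) 445 = -205590$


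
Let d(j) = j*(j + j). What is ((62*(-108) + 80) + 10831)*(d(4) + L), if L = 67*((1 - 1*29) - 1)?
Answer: -8054865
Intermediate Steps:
d(j) = 2*j² (d(j) = j*(2*j) = 2*j²)
L = -1943 (L = 67*((1 - 29) - 1) = 67*(-28 - 1) = 67*(-29) = -1943)
((62*(-108) + 80) + 10831)*(d(4) + L) = ((62*(-108) + 80) + 10831)*(2*4² - 1943) = ((-6696 + 80) + 10831)*(2*16 - 1943) = (-6616 + 10831)*(32 - 1943) = 4215*(-1911) = -8054865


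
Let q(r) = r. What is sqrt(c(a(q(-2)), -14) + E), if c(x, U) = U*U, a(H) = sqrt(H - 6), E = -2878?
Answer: 3*I*sqrt(298) ≈ 51.788*I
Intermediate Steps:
a(H) = sqrt(-6 + H)
c(x, U) = U**2
sqrt(c(a(q(-2)), -14) + E) = sqrt((-14)**2 - 2878) = sqrt(196 - 2878) = sqrt(-2682) = 3*I*sqrt(298)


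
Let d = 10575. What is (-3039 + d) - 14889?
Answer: -7353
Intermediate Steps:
(-3039 + d) - 14889 = (-3039 + 10575) - 14889 = 7536 - 14889 = -7353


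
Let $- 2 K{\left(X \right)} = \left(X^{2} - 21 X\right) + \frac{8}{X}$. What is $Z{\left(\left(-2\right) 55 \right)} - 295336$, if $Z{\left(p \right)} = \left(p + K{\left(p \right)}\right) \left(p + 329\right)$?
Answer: $- \frac{104352217}{55} \approx -1.8973 \cdot 10^{6}$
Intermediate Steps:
$K{\left(X \right)} = - \frac{4}{X} - \frac{X^{2}}{2} + \frac{21 X}{2}$ ($K{\left(X \right)} = - \frac{\left(X^{2} - 21 X\right) + \frac{8}{X}}{2} = - \frac{X^{2} - 21 X + \frac{8}{X}}{2} = - \frac{4}{X} - \frac{X^{2}}{2} + \frac{21 X}{2}$)
$Z{\left(p \right)} = \left(329 + p\right) \left(p + \frac{-8 + p^{2} \left(21 - p\right)}{2 p}\right)$ ($Z{\left(p \right)} = \left(p + \frac{-8 + p^{2} \left(21 - p\right)}{2 p}\right) \left(p + 329\right) = \left(p + \frac{-8 + p^{2} \left(21 - p\right)}{2 p}\right) \left(329 + p\right) = \left(329 + p\right) \left(p + \frac{-8 + p^{2} \left(21 - p\right)}{2 p}\right)$)
$Z{\left(\left(-2\right) 55 \right)} - 295336 = \left(-4 - \frac{1316}{\left(-2\right) 55} - 153 \left(\left(-2\right) 55\right)^{2} - \frac{\left(\left(-2\right) 55\right)^{3}}{2} + \frac{7567 \left(\left(-2\right) 55\right)}{2}\right) - 295336 = \left(-4 - \frac{1316}{-110} - 153 \left(-110\right)^{2} - \frac{\left(-110\right)^{3}}{2} + \frac{7567}{2} \left(-110\right)\right) - 295336 = \left(-4 - - \frac{658}{55} - 1851300 - -665500 - 416185\right) - 295336 = \left(-4 + \frac{658}{55} - 1851300 + 665500 - 416185\right) - 295336 = - \frac{88108737}{55} - 295336 = - \frac{104352217}{55}$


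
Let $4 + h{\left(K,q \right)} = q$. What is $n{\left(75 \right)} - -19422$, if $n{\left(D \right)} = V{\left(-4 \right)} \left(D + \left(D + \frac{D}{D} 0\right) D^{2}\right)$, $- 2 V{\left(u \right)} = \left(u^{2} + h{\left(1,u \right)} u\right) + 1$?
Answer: $-10318353$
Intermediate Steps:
$h{\left(K,q \right)} = -4 + q$
$V{\left(u \right)} = - \frac{1}{2} - \frac{u^{2}}{2} - \frac{u \left(-4 + u\right)}{2}$ ($V{\left(u \right)} = - \frac{\left(u^{2} + \left(-4 + u\right) u\right) + 1}{2} = - \frac{\left(u^{2} + u \left(-4 + u\right)\right) + 1}{2} = - \frac{1 + u^{2} + u \left(-4 + u\right)}{2} = - \frac{1}{2} - \frac{u^{2}}{2} - \frac{u \left(-4 + u\right)}{2}$)
$n{\left(D \right)} = - \frac{49 D}{2} - \frac{49 D^{3}}{2}$ ($n{\left(D \right)} = \left(- \frac{1}{2} - \left(-4\right)^{2} + 2 \left(-4\right)\right) \left(D + \left(D + \frac{D}{D} 0\right) D^{2}\right) = \left(- \frac{1}{2} - 16 - 8\right) \left(D + \left(D + 1 \cdot 0\right) D^{2}\right) = \left(- \frac{1}{2} - 16 - 8\right) \left(D + \left(D + 0\right) D^{2}\right) = - \frac{49 \left(D + D D^{2}\right)}{2} = - \frac{49 \left(D + D^{3}\right)}{2} = - \frac{49 D}{2} - \frac{49 D^{3}}{2}$)
$n{\left(75 \right)} - -19422 = \left(- \frac{49}{2}\right) 75 \left(1 + 75^{2}\right) - -19422 = \left(- \frac{49}{2}\right) 75 \left(1 + 5625\right) + 19422 = \left(- \frac{49}{2}\right) 75 \cdot 5626 + 19422 = -10337775 + 19422 = -10318353$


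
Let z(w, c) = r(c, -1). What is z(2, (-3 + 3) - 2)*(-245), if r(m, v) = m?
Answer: 490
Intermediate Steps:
z(w, c) = c
z(2, (-3 + 3) - 2)*(-245) = ((-3 + 3) - 2)*(-245) = (0 - 2)*(-245) = -2*(-245) = 490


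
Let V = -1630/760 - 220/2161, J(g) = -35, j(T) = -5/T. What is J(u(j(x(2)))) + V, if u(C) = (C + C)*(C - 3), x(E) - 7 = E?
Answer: -6117223/164236 ≈ -37.247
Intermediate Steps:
x(E) = 7 + E
u(C) = 2*C*(-3 + C) (u(C) = (2*C)*(-3 + C) = 2*C*(-3 + C))
V = -368963/164236 (V = -1630*1/760 - 220*1/2161 = -163/76 - 220/2161 = -368963/164236 ≈ -2.2465)
J(u(j(x(2)))) + V = -35 - 368963/164236 = -6117223/164236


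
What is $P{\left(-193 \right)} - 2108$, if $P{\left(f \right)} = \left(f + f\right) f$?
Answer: $72390$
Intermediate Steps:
$P{\left(f \right)} = 2 f^{2}$ ($P{\left(f \right)} = 2 f f = 2 f^{2}$)
$P{\left(-193 \right)} - 2108 = 2 \left(-193\right)^{2} - 2108 = 2 \cdot 37249 - 2108 = 74498 - 2108 = 72390$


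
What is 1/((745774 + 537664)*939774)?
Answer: 1/1206141663012 ≈ 8.2909e-13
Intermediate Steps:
1/((745774 + 537664)*939774) = (1/939774)/1283438 = (1/1283438)*(1/939774) = 1/1206141663012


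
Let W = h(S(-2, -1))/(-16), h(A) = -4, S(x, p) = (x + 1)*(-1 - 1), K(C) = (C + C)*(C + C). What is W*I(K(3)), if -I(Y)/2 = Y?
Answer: -18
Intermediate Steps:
K(C) = 4*C**2 (K(C) = (2*C)*(2*C) = 4*C**2)
I(Y) = -2*Y
S(x, p) = -2 - 2*x (S(x, p) = (1 + x)*(-2) = -2 - 2*x)
W = 1/4 (W = -4/(-16) = -4*(-1/16) = 1/4 ≈ 0.25000)
W*I(K(3)) = (-8*3**2)/4 = (-8*9)/4 = (-2*36)/4 = (1/4)*(-72) = -18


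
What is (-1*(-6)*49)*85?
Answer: 24990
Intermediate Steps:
(-1*(-6)*49)*85 = (6*49)*85 = 294*85 = 24990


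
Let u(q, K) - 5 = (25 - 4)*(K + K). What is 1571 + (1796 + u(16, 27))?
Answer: 4506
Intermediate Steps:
u(q, K) = 5 + 42*K (u(q, K) = 5 + (25 - 4)*(K + K) = 5 + 21*(2*K) = 5 + 42*K)
1571 + (1796 + u(16, 27)) = 1571 + (1796 + (5 + 42*27)) = 1571 + (1796 + (5 + 1134)) = 1571 + (1796 + 1139) = 1571 + 2935 = 4506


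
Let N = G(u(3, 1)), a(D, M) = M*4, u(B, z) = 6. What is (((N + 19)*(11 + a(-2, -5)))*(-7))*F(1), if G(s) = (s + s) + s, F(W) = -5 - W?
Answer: -13986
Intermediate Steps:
a(D, M) = 4*M
G(s) = 3*s (G(s) = 2*s + s = 3*s)
N = 18 (N = 3*6 = 18)
(((N + 19)*(11 + a(-2, -5)))*(-7))*F(1) = (((18 + 19)*(11 + 4*(-5)))*(-7))*(-5 - 1*1) = ((37*(11 - 20))*(-7))*(-5 - 1) = ((37*(-9))*(-7))*(-6) = -333*(-7)*(-6) = 2331*(-6) = -13986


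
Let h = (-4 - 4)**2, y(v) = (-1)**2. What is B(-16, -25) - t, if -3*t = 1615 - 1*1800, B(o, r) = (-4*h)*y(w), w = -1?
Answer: -953/3 ≈ -317.67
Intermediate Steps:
y(v) = 1
h = 64 (h = (-8)**2 = 64)
B(o, r) = -256 (B(o, r) = -4*64*1 = -256*1 = -256)
t = 185/3 (t = -(1615 - 1*1800)/3 = -(1615 - 1800)/3 = -1/3*(-185) = 185/3 ≈ 61.667)
B(-16, -25) - t = -256 - 1*185/3 = -256 - 185/3 = -953/3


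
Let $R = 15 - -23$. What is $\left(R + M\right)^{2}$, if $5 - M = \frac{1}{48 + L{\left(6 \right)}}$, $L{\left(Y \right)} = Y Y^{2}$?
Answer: $\frac{128845201}{69696} \approx 1848.7$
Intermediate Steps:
$L{\left(Y \right)} = Y^{3}$
$R = 38$ ($R = 15 + 23 = 38$)
$M = \frac{1319}{264}$ ($M = 5 - \frac{1}{48 + 6^{3}} = 5 - \frac{1}{48 + 216} = 5 - \frac{1}{264} = \frac{1319}{264} \approx 4.9962$)
$\left(R + M\right)^{2} = \left(38 + \frac{1319}{264}\right)^{2} = \left(\frac{11351}{264}\right)^{2} = \frac{128845201}{69696}$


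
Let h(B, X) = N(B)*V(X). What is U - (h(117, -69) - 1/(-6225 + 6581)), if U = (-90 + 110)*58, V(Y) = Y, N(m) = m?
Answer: 3286949/356 ≈ 9233.0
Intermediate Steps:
h(B, X) = B*X
U = 1160 (U = 20*58 = 1160)
U - (h(117, -69) - 1/(-6225 + 6581)) = 1160 - (117*(-69) - 1/(-6225 + 6581)) = 1160 - (-8073 - 1/356) = 1160 - 1*(-2873989/356) = 1160 + 2873989/356 = 3286949/356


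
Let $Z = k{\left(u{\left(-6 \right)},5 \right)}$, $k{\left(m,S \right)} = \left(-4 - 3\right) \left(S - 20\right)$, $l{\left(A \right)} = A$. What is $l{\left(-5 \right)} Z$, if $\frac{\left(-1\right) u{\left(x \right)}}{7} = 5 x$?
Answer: $-525$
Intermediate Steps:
$u{\left(x \right)} = - 35 x$ ($u{\left(x \right)} = - 7 \cdot 5 x = - 35 x$)
$k{\left(m,S \right)} = 140 - 7 S$ ($k{\left(m,S \right)} = - 7 \left(S - 20\right) = - 7 \left(-20 + S\right) = 140 - 7 S$)
$Z = 105$ ($Z = 140 - 35 = 105$)
$l{\left(-5 \right)} Z = \left(-5\right) 105 = -525$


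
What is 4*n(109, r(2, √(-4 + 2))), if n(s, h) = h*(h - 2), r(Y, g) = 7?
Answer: 140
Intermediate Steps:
n(s, h) = h*(-2 + h)
4*n(109, r(2, √(-4 + 2))) = 4*(7*(-2 + 7)) = 4*(7*5) = 4*35 = 140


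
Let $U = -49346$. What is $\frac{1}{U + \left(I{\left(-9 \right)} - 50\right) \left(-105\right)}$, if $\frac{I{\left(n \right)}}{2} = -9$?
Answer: $- \frac{1}{42206} \approx -2.3693 \cdot 10^{-5}$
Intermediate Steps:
$I{\left(n \right)} = -18$ ($I{\left(n \right)} = 2 \left(-9\right) = -18$)
$\frac{1}{U + \left(I{\left(-9 \right)} - 50\right) \left(-105\right)} = \frac{1}{-49346 + \left(-18 - 50\right) \left(-105\right)} = \frac{1}{-49346 - -7140} = \frac{1}{-49346 + 7140} = \frac{1}{-42206} = - \frac{1}{42206}$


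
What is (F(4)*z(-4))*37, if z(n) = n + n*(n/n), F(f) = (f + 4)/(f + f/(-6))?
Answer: -3552/5 ≈ -710.40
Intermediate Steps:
F(f) = 6*(4 + f)/(5*f) (F(f) = (4 + f)/(f + f*(-1/6)) = (4 + f)/(f - f/6) = (4 + f)/((5*f/6)) = (4 + f)*(6/(5*f)) = 6*(4 + f)/(5*f))
z(n) = 2*n (z(n) = n + n*1 = n + n = 2*n)
(F(4)*z(-4))*37 = (((6/5)*(4 + 4)/4)*(2*(-4)))*37 = (((6/5)*(1/4)*8)*(-8))*37 = ((12/5)*(-8))*37 = -96/5*37 = -3552/5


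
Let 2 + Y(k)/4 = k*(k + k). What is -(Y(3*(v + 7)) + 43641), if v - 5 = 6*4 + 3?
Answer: -153145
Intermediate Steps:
v = 32 (v = 5 + (6*4 + 3) = 5 + (24 + 3) = 5 + 27 = 32)
Y(k) = -8 + 8*k**2 (Y(k) = -8 + 4*(k*(k + k)) = -8 + 4*(k*(2*k)) = -8 + 4*(2*k**2) = -8 + 8*k**2)
-(Y(3*(v + 7)) + 43641) = -((-8 + 8*(3*(32 + 7))**2) + 43641) = -((-8 + 8*(3*39)**2) + 43641) = -((-8 + 8*117**2) + 43641) = -((-8 + 8*13689) + 43641) = -((-8 + 109512) + 43641) = -(109504 + 43641) = -1*153145 = -153145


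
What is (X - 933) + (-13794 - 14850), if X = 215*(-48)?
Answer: -39897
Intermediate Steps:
X = -10320
(X - 933) + (-13794 - 14850) = (-10320 - 933) + (-13794 - 14850) = -11253 - 28644 = -39897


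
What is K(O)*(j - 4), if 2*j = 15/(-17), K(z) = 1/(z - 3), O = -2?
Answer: 151/170 ≈ 0.88824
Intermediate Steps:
K(z) = 1/(-3 + z)
j = -15/34 (j = (15/(-17))/2 = (15*(-1/17))/2 = (½)*(-15/17) = -15/34 ≈ -0.44118)
K(O)*(j - 4) = (-15/34 - 4)/(-3 - 2) = -151/34/(-5) = -⅕*(-151/34) = 151/170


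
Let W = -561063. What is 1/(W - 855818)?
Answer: -1/1416881 ≈ -7.0578e-7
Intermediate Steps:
1/(W - 855818) = 1/(-561063 - 855818) = 1/(-1416881) = -1/1416881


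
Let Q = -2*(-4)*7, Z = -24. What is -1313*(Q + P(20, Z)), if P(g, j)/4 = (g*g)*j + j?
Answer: 50471720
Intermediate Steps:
P(g, j) = 4*j + 4*j*g² (P(g, j) = 4*((g*g)*j + j) = 4*(g²*j + j) = 4*(j*g² + j) = 4*(j + j*g²) = 4*j + 4*j*g²)
Q = 56 (Q = 8*7 = 56)
-1313*(Q + P(20, Z)) = -1313*(56 + 4*(-24)*(1 + 20²)) = -1313*(56 + 4*(-24)*(1 + 400)) = -1313*(56 + 4*(-24)*401) = -1313*(56 - 38496) = -1313*(-38440) = 50471720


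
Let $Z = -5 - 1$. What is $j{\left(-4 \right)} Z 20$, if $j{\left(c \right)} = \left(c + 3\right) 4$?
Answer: $480$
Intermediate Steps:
$Z = -6$
$j{\left(c \right)} = 12 + 4 c$ ($j{\left(c \right)} = \left(3 + c\right) 4 = 12 + 4 c$)
$j{\left(-4 \right)} Z 20 = \left(12 + 4 \left(-4\right)\right) \left(-6\right) 20 = \left(12 - 16\right) \left(-6\right) 20 = \left(-4\right) \left(-6\right) 20 = 24 \cdot 20 = 480$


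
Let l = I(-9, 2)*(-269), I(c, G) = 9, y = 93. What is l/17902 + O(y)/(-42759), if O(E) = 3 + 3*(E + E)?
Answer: -37854187/255157206 ≈ -0.14836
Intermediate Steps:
O(E) = 3 + 6*E (O(E) = 3 + 3*(2*E) = 3 + 6*E)
l = -2421 (l = 9*(-269) = -2421)
l/17902 + O(y)/(-42759) = -2421/17902 + (3 + 6*93)/(-42759) = -2421*1/17902 + (3 + 558)*(-1/42759) = -2421/17902 + 561*(-1/42759) = -2421/17902 - 187/14253 = -37854187/255157206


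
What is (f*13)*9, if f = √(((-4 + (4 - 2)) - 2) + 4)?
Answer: 0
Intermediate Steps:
f = 0 (f = √(((-4 + 2) - 2) + 4) = √((-2 - 2) + 4) = √(-4 + 4) = √0 = 0)
(f*13)*9 = (0*13)*9 = 0*9 = 0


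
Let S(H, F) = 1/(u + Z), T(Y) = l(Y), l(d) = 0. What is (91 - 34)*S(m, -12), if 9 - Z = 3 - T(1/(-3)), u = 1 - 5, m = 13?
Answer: 57/2 ≈ 28.500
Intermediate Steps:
u = -4
T(Y) = 0
Z = 6 (Z = 9 - (3 - 1*0) = 9 - (3 + 0) = 9 - 1*3 = 9 - 3 = 6)
S(H, F) = ½ (S(H, F) = 1/(-4 + 6) = 1/2 = ½)
(91 - 34)*S(m, -12) = (91 - 34)*(½) = 57*(½) = 57/2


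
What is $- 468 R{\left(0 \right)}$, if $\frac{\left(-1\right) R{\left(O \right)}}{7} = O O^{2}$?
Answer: $0$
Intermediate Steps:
$R{\left(O \right)} = - 7 O^{3}$ ($R{\left(O \right)} = - 7 O O^{2} = - 7 O^{3}$)
$- 468 R{\left(0 \right)} = - 468 \left(- 7 \cdot 0^{3}\right) = - 468 \left(\left(-7\right) 0\right) = \left(-468\right) 0 = 0$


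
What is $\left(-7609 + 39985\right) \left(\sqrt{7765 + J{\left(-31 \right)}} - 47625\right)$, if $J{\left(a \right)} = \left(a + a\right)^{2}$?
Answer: $-1541907000 + 32376 \sqrt{11609} \approx -1.5384 \cdot 10^{9}$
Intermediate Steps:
$J{\left(a \right)} = 4 a^{2}$ ($J{\left(a \right)} = \left(2 a\right)^{2} = 4 a^{2}$)
$\left(-7609 + 39985\right) \left(\sqrt{7765 + J{\left(-31 \right)}} - 47625\right) = \left(-7609 + 39985\right) \left(\sqrt{7765 + 4 \left(-31\right)^{2}} - 47625\right) = 32376 \left(\sqrt{7765 + 4 \cdot 961} - 47625\right) = 32376 \left(\sqrt{7765 + 3844} - 47625\right) = 32376 \left(\sqrt{11609} - 47625\right) = 32376 \left(-47625 + \sqrt{11609}\right) = -1541907000 + 32376 \sqrt{11609}$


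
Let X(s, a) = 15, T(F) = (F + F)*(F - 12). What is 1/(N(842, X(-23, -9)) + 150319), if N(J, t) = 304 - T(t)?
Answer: 1/150533 ≈ 6.6431e-6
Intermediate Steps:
T(F) = 2*F*(-12 + F) (T(F) = (2*F)*(-12 + F) = 2*F*(-12 + F))
N(J, t) = 304 - 2*t*(-12 + t)
1/(N(842, X(-23, -9)) + 150319) = 1/((304 - 2*15*(-12 + 15)) + 150319) = 1/((304 - 2*15*3) + 150319) = 1/((304 - 90) + 150319) = 1/(214 + 150319) = 1/150533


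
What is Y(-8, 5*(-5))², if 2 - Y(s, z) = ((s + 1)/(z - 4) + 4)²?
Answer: 180821809/707281 ≈ 255.66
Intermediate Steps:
Y(s, z) = 2 - (4 + (1 + s)/(-4 + z))² (Y(s, z) = 2 - ((s + 1)/(z - 4) + 4)² = 2 - ((1 + s)/(-4 + z) + 4)² = 2 - (4 + (1 + s)/(-4 + z))²)
Y(-8, 5*(-5))² = (2 - (-15 - 8 + 4*(5*(-5)))²/(-4 + 5*(-5))²)² = (2 - (-15 - 8 + 4*(-25))²/(-4 - 25)²)² = (2 - 1*(-15 - 8 - 100)²/(-29)²)² = (2 - 1*1/841*(-123)²)² = (2 - 1*1/841*15129)² = (2 - 15129/841)² = (-13447/841)² = 180821809/707281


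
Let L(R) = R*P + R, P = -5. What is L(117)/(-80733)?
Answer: 156/26911 ≈ 0.0057969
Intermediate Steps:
L(R) = -4*R (L(R) = R*(-5) + R = -5*R + R = -4*R)
L(117)/(-80733) = -4*117/(-80733) = -468*(-1/80733) = 156/26911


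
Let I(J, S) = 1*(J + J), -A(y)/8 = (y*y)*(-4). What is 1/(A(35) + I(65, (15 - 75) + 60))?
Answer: 1/39330 ≈ 2.5426e-5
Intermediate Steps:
A(y) = 32*y² (A(y) = -8*y*y*(-4) = -8*y²*(-4) = -(-32)*y² = 32*y²)
I(J, S) = 2*J (I(J, S) = 1*(2*J) = 2*J)
1/(A(35) + I(65, (15 - 75) + 60)) = 1/(32*35² + 2*65) = 1/(32*1225 + 130) = 1/(39200 + 130) = 1/39330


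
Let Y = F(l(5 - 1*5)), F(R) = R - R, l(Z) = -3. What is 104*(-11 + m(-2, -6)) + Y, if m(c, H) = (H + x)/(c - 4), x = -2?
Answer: -3016/3 ≈ -1005.3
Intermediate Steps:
m(c, H) = (-2 + H)/(-4 + c) (m(c, H) = (H - 2)/(c - 4) = (-2 + H)/(-4 + c))
F(R) = 0
Y = 0
104*(-11 + m(-2, -6)) + Y = 104*(-11 + (-2 - 6)/(-4 - 2)) + 0 = 104*(-11 - 8/(-6)) + 0 = 104*(-11 - 1/6*(-8)) + 0 = 104*(-11 + 4/3) + 0 = 104*(-29/3) + 0 = -3016/3 + 0 = -3016/3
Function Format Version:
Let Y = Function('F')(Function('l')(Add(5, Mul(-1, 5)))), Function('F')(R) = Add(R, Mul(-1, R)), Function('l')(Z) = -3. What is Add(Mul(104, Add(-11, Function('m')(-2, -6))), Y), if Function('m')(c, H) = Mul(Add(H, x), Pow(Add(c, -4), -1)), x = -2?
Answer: Rational(-3016, 3) ≈ -1005.3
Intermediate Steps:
Function('m')(c, H) = Mul(Pow(Add(-4, c), -1), Add(-2, H)) (Function('m')(c, H) = Mul(Add(H, -2), Pow(Add(c, -4), -1)) = Mul(Add(-2, H), Pow(Add(-4, c), -1)) = Mul(Pow(Add(-4, c), -1), Add(-2, H)))
Function('F')(R) = 0
Y = 0
Add(Mul(104, Add(-11, Function('m')(-2, -6))), Y) = Add(Mul(104, Add(-11, Mul(Pow(Add(-4, -2), -1), Add(-2, -6)))), 0) = Add(Mul(104, Add(-11, Mul(Pow(-6, -1), -8))), 0) = Add(Mul(104, Add(-11, Mul(Rational(-1, 6), -8))), 0) = Add(Mul(104, Add(-11, Rational(4, 3))), 0) = Add(Mul(104, Rational(-29, 3)), 0) = Add(Rational(-3016, 3), 0) = Rational(-3016, 3)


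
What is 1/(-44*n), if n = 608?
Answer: -1/26752 ≈ -3.7380e-5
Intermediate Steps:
1/(-44*n) = 1/(-44*608) = 1/(-26752) = -1/26752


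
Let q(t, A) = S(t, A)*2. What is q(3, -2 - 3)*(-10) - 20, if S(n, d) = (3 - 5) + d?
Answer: 120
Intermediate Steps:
S(n, d) = -2 + d
q(t, A) = -4 + 2*A (q(t, A) = (-2 + A)*2 = -4 + 2*A)
q(3, -2 - 3)*(-10) - 20 = (-4 + 2*(-2 - 3))*(-10) - 20 = (-4 + 2*(-5))*(-10) - 20 = (-4 - 10)*(-10) - 20 = -14*(-10) - 20 = 140 - 20 = 120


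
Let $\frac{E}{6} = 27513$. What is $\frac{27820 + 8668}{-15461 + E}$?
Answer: $\frac{36488}{149617} \approx 0.24388$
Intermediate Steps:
$E = 165078$ ($E = 6 \cdot 27513 = 165078$)
$\frac{27820 + 8668}{-15461 + E} = \frac{27820 + 8668}{-15461 + 165078} = \frac{36488}{149617}$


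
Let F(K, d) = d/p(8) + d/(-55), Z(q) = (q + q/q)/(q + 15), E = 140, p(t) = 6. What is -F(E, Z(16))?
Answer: -833/10230 ≈ -0.081427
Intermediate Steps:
Z(q) = (1 + q)/(15 + q) (Z(q) = (q + 1)/(15 + q) = (1 + q)/(15 + q))
F(K, d) = 49*d/330 (F(K, d) = d/6 + d/(-55) = d*(⅙) + d*(-1/55) = d/6 - d/55 = 49*d/330)
-F(E, Z(16)) = -49*(1 + 16)/(15 + 16)/330 = -49*17/31/330 = -49*(1/31)*17/330 = -49*17/(330*31) = -1*833/10230 = -833/10230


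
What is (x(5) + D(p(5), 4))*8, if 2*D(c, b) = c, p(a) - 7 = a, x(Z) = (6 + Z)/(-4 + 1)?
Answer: 56/3 ≈ 18.667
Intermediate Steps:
x(Z) = -2 - Z/3 (x(Z) = (6 + Z)/(-3) = (6 + Z)*(-1/3) = -2 - Z/3)
p(a) = 7 + a
D(c, b) = c/2
(x(5) + D(p(5), 4))*8 = ((-2 - 1/3*5) + (7 + 5)/2)*8 = ((-2 - 5/3) + (1/2)*12)*8 = (-11/3 + 6)*8 = (7/3)*8 = 56/3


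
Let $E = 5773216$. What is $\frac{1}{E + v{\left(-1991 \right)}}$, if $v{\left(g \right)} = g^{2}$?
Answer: $\frac{1}{9737297} \approx 1.027 \cdot 10^{-7}$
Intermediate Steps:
$\frac{1}{E + v{\left(-1991 \right)}} = \frac{1}{5773216 + \left(-1991\right)^{2}} = \frac{1}{5773216 + 3964081} = \frac{1}{9737297}$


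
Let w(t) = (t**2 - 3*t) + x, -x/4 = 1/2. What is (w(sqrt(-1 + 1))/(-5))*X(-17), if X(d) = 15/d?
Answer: -6/17 ≈ -0.35294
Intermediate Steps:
x = -2 (x = -4/2 = -4*1/2 = -2)
w(t) = -2 + t**2 - 3*t (w(t) = (t**2 - 3*t) - 2 = -2 + t**2 - 3*t)
(w(sqrt(-1 + 1))/(-5))*X(-17) = ((-2 + (sqrt(-1 + 1))**2 - 3*sqrt(-1 + 1))/(-5))*(15/(-17)) = ((-2 + (sqrt(0))**2 - 3*sqrt(0))*(-1/5))*(15*(-1/17)) = ((-2 + 0**2 - 3*0)*(-1/5))*(-15/17) = ((-2 + 0 + 0)*(-1/5))*(-15/17) = -2*(-1/5)*(-15/17) = (2/5)*(-15/17) = -6/17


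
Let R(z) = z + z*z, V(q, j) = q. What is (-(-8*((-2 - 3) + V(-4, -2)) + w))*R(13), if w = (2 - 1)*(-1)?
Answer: -12922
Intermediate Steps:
R(z) = z + z²
w = -1 (w = 1*(-1) = -1)
(-(-8*((-2 - 3) + V(-4, -2)) + w))*R(13) = (-(-8*((-2 - 3) - 4) - 1))*(13*(1 + 13)) = (-(-8*(-5 - 4) - 1))*(13*14) = -(-8*(-9) - 1)*182 = -(72 - 1)*182 = -1*71*182 = -71*182 = -12922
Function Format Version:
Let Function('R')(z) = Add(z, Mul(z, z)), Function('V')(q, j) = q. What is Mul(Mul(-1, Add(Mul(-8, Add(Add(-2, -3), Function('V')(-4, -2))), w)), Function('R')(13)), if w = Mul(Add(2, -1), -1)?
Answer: -12922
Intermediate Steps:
Function('R')(z) = Add(z, Pow(z, 2))
w = -1 (w = Mul(1, -1) = -1)
Mul(Mul(-1, Add(Mul(-8, Add(Add(-2, -3), Function('V')(-4, -2))), w)), Function('R')(13)) = Mul(Mul(-1, Add(Mul(-8, Add(Add(-2, -3), -4)), -1)), Mul(13, Add(1, 13))) = Mul(Mul(-1, Add(Mul(-8, Add(-5, -4)), -1)), Mul(13, 14)) = Mul(Mul(-1, Add(Mul(-8, -9), -1)), 182) = Mul(Mul(-1, Add(72, -1)), 182) = Mul(Mul(-1, 71), 182) = Mul(-71, 182) = -12922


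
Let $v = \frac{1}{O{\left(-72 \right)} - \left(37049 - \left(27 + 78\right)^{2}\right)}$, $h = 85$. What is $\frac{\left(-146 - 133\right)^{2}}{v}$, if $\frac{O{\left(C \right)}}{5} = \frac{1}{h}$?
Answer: $- \frac{34437403287}{17} \approx -2.0257 \cdot 10^{9}$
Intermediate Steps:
$O{\left(C \right)} = \frac{1}{17}$ ($O{\left(C \right)} = \frac{5}{85} = 5 \cdot \frac{1}{85} = \frac{1}{17}$)
$v = - \frac{17}{442407}$ ($v = \frac{1}{\frac{1}{17} - \left(37049 - \left(27 + 78\right)^{2}\right)} = \frac{1}{\frac{1}{17} - \left(37049 - 105^{2}\right)} = \frac{1}{\frac{1}{17} + \left(11025 - 37049\right)} = \frac{1}{\frac{1}{17} - 26024} = \frac{1}{- \frac{442407}{17}} = - \frac{17}{442407} \approx -3.8426 \cdot 10^{-5}$)
$\frac{\left(-146 - 133\right)^{2}}{v} = \frac{\left(-146 - 133\right)^{2}}{- \frac{17}{442407}} = \left(-146 - 133\right)^{2} \left(- \frac{442407}{17}\right) = \left(-279\right)^{2} \left(- \frac{442407}{17}\right) = 77841 \left(- \frac{442407}{17}\right) = - \frac{34437403287}{17}$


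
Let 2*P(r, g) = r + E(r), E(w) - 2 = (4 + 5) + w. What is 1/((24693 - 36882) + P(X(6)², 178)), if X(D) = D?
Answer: -2/24295 ≈ -8.2321e-5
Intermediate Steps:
E(w) = 11 + w (E(w) = 2 + ((4 + 5) + w) = 2 + (9 + w) = 11 + w)
P(r, g) = 11/2 + r (P(r, g) = (r + (11 + r))/2 = (11 + 2*r)/2 = 11/2 + r)
1/((24693 - 36882) + P(X(6)², 178)) = 1/((24693 - 36882) + (11/2 + 6²)) = 1/(-12189 + (11/2 + 36)) = 1/(-12189 + 83/2) = 1/(-24295/2) = -2/24295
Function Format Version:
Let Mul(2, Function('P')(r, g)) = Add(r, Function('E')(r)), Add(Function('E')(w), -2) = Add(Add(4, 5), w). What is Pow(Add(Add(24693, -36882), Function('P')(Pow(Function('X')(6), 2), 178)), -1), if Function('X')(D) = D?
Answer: Rational(-2, 24295) ≈ -8.2321e-5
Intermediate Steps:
Function('E')(w) = Add(11, w) (Function('E')(w) = Add(2, Add(Add(4, 5), w)) = Add(2, Add(9, w)) = Add(11, w))
Function('P')(r, g) = Add(Rational(11, 2), r) (Function('P')(r, g) = Mul(Rational(1, 2), Add(r, Add(11, r))) = Mul(Rational(1, 2), Add(11, Mul(2, r))) = Add(Rational(11, 2), r))
Pow(Add(Add(24693, -36882), Function('P')(Pow(Function('X')(6), 2), 178)), -1) = Pow(Add(Add(24693, -36882), Add(Rational(11, 2), Pow(6, 2))), -1) = Pow(Add(-12189, Add(Rational(11, 2), 36)), -1) = Pow(Add(-12189, Rational(83, 2)), -1) = Pow(Rational(-24295, 2), -1) = Rational(-2, 24295)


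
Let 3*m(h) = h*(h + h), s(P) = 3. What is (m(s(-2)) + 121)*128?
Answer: 16256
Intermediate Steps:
m(h) = 2*h**2/3 (m(h) = (h*(h + h))/3 = (h*(2*h))/3 = (2*h**2)/3 = 2*h**2/3)
(m(s(-2)) + 121)*128 = ((2/3)*3**2 + 121)*128 = ((2/3)*9 + 121)*128 = (6 + 121)*128 = 127*128 = 16256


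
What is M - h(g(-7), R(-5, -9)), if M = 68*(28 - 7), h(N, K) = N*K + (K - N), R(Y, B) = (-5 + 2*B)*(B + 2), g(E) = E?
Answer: 2387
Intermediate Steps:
R(Y, B) = (-5 + 2*B)*(2 + B)
h(N, K) = K - N + K*N (h(N, K) = K*N + (K - N) = K - N + K*N)
M = 1428 (M = 68*21 = 1428)
M - h(g(-7), R(-5, -9)) = 1428 - ((-10 - 1*(-9) + 2*(-9)**2) - 1*(-7) + (-10 - 1*(-9) + 2*(-9)**2)*(-7)) = 1428 - ((-10 + 9 + 2*81) + 7 + (-10 + 9 + 2*81)*(-7)) = 1428 - ((-10 + 9 + 162) + 7 + (-10 + 9 + 162)*(-7)) = 1428 - (161 + 7 + 161*(-7)) = 1428 - (161 + 7 - 1127) = 1428 - 1*(-959) = 1428 + 959 = 2387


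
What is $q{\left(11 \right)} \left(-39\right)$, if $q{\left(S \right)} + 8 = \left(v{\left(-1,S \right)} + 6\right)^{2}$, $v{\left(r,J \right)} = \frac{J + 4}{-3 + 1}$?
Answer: $\frac{897}{4} \approx 224.25$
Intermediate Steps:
$v{\left(r,J \right)} = -2 - \frac{J}{2}$ ($v{\left(r,J \right)} = \frac{4 + J}{-2} = \left(4 + J\right) \left(- \frac{1}{2}\right) = -2 - \frac{J}{2}$)
$q{\left(S \right)} = -8 + \left(4 - \frac{S}{2}\right)^{2}$ ($q{\left(S \right)} = -8 + \left(\left(-2 - \frac{S}{2}\right) + 6\right)^{2} = -8 + \left(4 - \frac{S}{2}\right)^{2}$)
$q{\left(11 \right)} \left(-39\right) = \left(-8 + \frac{\left(-8 + 11\right)^{2}}{4}\right) \left(-39\right) = \left(-8 + \frac{3^{2}}{4}\right) \left(-39\right) = \left(-8 + \frac{1}{4} \cdot 9\right) \left(-39\right) = \left(-8 + \frac{9}{4}\right) \left(-39\right) = \left(- \frac{23}{4}\right) \left(-39\right) = \frac{897}{4}$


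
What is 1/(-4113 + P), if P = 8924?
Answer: 1/4811 ≈ 0.00020786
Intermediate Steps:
1/(-4113 + P) = 1/(-4113 + 8924) = 1/4811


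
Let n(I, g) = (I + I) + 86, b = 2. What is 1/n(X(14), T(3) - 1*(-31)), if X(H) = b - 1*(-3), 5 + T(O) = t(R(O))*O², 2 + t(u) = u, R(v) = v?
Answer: 1/96 ≈ 0.010417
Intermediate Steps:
t(u) = -2 + u
T(O) = -5 + O²*(-2 + O) (T(O) = -5 + (-2 + O)*O² = -5 + O²*(-2 + O))
X(H) = 5 (X(H) = 2 - 1*(-3) = 2 + 3 = 5)
n(I, g) = 86 + 2*I (n(I, g) = 2*I + 86 = 86 + 2*I)
1/n(X(14), T(3) - 1*(-31)) = 1/(86 + 2*5) = 1/(86 + 10) = 1/96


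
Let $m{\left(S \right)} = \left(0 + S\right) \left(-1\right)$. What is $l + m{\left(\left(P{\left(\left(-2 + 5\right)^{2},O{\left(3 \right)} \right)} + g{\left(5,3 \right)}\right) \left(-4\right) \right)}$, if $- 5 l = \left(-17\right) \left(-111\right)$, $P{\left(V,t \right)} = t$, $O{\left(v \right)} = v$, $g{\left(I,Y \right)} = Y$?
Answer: $- \frac{1767}{5} \approx -353.4$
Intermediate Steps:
$l = - \frac{1887}{5}$ ($l = - \frac{\left(-17\right) \left(-111\right)}{5} = \left(- \frac{1}{5}\right) 1887 = - \frac{1887}{5} \approx -377.4$)
$m{\left(S \right)} = - S$ ($m{\left(S \right)} = S \left(-1\right) = - S$)
$l + m{\left(\left(P{\left(\left(-2 + 5\right)^{2},O{\left(3 \right)} \right)} + g{\left(5,3 \right)}\right) \left(-4\right) \right)} = - \frac{1887}{5} - \left(3 + 3\right) \left(-4\right) = - \frac{1887}{5} - 6 \left(-4\right) = - \frac{1887}{5} - -24 = - \frac{1887}{5} + 24 = - \frac{1767}{5}$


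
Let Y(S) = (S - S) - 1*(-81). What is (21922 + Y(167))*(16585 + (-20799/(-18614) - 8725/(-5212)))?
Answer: 17704537461934727/48508084 ≈ 3.6498e+8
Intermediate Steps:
Y(S) = 81 (Y(S) = 0 + 81 = 81)
(21922 + Y(167))*(16585 + (-20799/(-18614) - 8725/(-5212))) = (21922 + 81)*(16585 + (-20799/(-18614) - 8725/(-5212))) = 22003*(16585 + (-20799*(-1/18614) - 8725*(-1/5212))) = 22003*(16585 + (20799/18614 + 8725/5212)) = 22003*(16585 + 135405769/48508084) = 22003*(804641978909/48508084) = 17704537461934727/48508084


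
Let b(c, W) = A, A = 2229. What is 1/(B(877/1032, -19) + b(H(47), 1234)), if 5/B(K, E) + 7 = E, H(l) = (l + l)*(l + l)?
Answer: 26/57949 ≈ 0.00044867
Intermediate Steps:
H(l) = 4*l² (H(l) = (2*l)*(2*l) = 4*l²)
b(c, W) = 2229
B(K, E) = 5/(-7 + E)
1/(B(877/1032, -19) + b(H(47), 1234)) = 1/(5/(-7 - 19) + 2229) = 1/(5/(-26) + 2229) = 1/(5*(-1/26) + 2229) = 1/(-5/26 + 2229) = 1/(57949/26) = 26/57949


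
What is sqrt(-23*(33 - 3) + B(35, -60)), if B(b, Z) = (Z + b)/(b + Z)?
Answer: I*sqrt(689) ≈ 26.249*I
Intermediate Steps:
B(b, Z) = 1 (B(b, Z) = (Z + b)/(Z + b) = 1)
sqrt(-23*(33 - 3) + B(35, -60)) = sqrt(-23*(33 - 3) + 1) = sqrt(-23*30 + 1) = sqrt(-690 + 1) = sqrt(-689) = I*sqrt(689)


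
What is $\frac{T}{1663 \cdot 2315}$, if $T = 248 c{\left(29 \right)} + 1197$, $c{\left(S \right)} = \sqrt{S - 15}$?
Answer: $\frac{1197}{3849845} + \frac{248 \sqrt{14}}{3849845} \approx 0.00055195$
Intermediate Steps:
$c{\left(S \right)} = \sqrt{-15 + S}$
$T = 1197 + 248 \sqrt{14}$ ($T = 248 \sqrt{-15 + 29} + 1197 = 248 \sqrt{14} + 1197 = 1197 + 248 \sqrt{14} \approx 2124.9$)
$\frac{T}{1663 \cdot 2315} = \frac{1197 + 248 \sqrt{14}}{1663 \cdot 2315} = \frac{1197 + 248 \sqrt{14}}{3849845} = \left(1197 + 248 \sqrt{14}\right) \frac{1}{3849845} = \frac{1197}{3849845} + \frac{248 \sqrt{14}}{3849845}$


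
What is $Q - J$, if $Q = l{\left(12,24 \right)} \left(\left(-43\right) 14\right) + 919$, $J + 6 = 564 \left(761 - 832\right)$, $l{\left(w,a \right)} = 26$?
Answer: $25317$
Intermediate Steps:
$J = -40050$ ($J = -6 + 564 \left(761 - 832\right) = -6 + 564 \left(-71\right) = -6 - 40044 = -40050$)
$Q = -14733$ ($Q = 26 \left(\left(-43\right) 14\right) + 919 = 26 \left(-602\right) + 919 = -15652 + 919 = -14733$)
$Q - J = -14733 - -40050 = -14733 + 40050 = 25317$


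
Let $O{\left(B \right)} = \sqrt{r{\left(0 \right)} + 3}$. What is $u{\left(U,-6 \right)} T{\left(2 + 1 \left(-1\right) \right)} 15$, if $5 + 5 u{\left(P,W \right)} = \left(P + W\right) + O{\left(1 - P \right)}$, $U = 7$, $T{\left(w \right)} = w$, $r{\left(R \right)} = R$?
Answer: $-12 + 3 \sqrt{3} \approx -6.8038$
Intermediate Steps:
$O{\left(B \right)} = \sqrt{3}$ ($O{\left(B \right)} = \sqrt{0 + 3} = \sqrt{3}$)
$u{\left(P,W \right)} = -1 + \frac{P}{5} + \frac{W}{5} + \frac{\sqrt{3}}{5}$ ($u{\left(P,W \right)} = -1 + \frac{\left(P + W\right) + \sqrt{3}}{5} = -1 + \frac{P + W + \sqrt{3}}{5} = -1 + \left(\frac{P}{5} + \frac{W}{5} + \frac{\sqrt{3}}{5}\right) = -1 + \frac{P}{5} + \frac{W}{5} + \frac{\sqrt{3}}{5}$)
$u{\left(U,-6 \right)} T{\left(2 + 1 \left(-1\right) \right)} 15 = \left(-1 + \frac{1}{5} \cdot 7 + \frac{1}{5} \left(-6\right) + \frac{\sqrt{3}}{5}\right) \left(2 + 1 \left(-1\right)\right) 15 = \left(-1 + \frac{7}{5} - \frac{6}{5} + \frac{\sqrt{3}}{5}\right) \left(2 - 1\right) 15 = \left(- \frac{4}{5} + \frac{\sqrt{3}}{5}\right) 1 \cdot 15 = \left(- \frac{4}{5} + \frac{\sqrt{3}}{5}\right) 15 = -12 + 3 \sqrt{3}$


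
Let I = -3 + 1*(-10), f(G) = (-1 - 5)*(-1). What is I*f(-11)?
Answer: -78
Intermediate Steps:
f(G) = 6 (f(G) = -6*(-1) = 6)
I = -13 (I = -3 - 10 = -13)
I*f(-11) = -13*6 = -78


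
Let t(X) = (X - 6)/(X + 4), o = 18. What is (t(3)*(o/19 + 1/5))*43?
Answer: -14061/665 ≈ -21.144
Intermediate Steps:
t(X) = (-6 + X)/(4 + X)
(t(3)*(o/19 + 1/5))*43 = (((-6 + 3)/(4 + 3))*(18/19 + 1/5))*43 = ((-3/7)*(18*(1/19) + 1*(⅕)))*43 = (((⅐)*(-3))*(18/19 + ⅕))*43 = -3/7*109/95*43 = -327/665*43 = -14061/665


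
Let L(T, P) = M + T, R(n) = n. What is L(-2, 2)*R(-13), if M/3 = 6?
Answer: -208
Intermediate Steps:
M = 18 (M = 3*6 = 18)
L(T, P) = 18 + T
L(-2, 2)*R(-13) = (18 - 2)*(-13) = 16*(-13) = -208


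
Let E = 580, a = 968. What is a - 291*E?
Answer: -167812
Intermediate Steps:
a - 291*E = 968 - 291*580 = 968 - 168780 = -167812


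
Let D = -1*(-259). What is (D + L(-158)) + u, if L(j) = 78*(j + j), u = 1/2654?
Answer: -64728405/2654 ≈ -24389.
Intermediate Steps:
D = 259
u = 1/2654 ≈ 0.00037679
L(j) = 156*j (L(j) = 78*(2*j) = 156*j)
(D + L(-158)) + u = (259 + 156*(-158)) + 1/2654 = (259 - 24648) + 1/2654 = -24389 + 1/2654 = -64728405/2654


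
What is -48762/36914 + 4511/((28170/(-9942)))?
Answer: -138075505034/86655615 ≈ -1593.4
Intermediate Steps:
-48762/36914 + 4511/((28170/(-9942))) = -48762*1/36914 + 4511/((28170*(-1/9942))) = -24381/18457 + 4511/(-4695/1657) = -24381/18457 + 4511*(-1657/4695) = -24381/18457 - 7474727/4695 = -138075505034/86655615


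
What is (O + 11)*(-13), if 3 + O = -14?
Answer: 78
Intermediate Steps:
O = -17 (O = -3 - 14 = -17)
(O + 11)*(-13) = (-17 + 11)*(-13) = -6*(-13) = 78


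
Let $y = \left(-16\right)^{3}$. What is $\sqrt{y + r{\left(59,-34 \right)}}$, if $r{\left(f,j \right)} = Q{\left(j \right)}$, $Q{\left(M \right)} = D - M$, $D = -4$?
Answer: $i \sqrt{4066} \approx 63.765 i$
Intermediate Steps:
$Q{\left(M \right)} = -4 - M$
$r{\left(f,j \right)} = -4 - j$
$y = -4096$
$\sqrt{y + r{\left(59,-34 \right)}} = \sqrt{-4096 - -30} = \sqrt{-4096 + \left(-4 + 34\right)} = \sqrt{-4096 + 30} = \sqrt{-4066} = i \sqrt{4066}$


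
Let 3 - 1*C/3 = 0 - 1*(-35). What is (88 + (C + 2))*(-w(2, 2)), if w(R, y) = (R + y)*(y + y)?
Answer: 96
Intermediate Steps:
C = -96 (C = 9 - 3*(0 - 1*(-35)) = 9 - 3*(0 + 35) = 9 - 3*35 = 9 - 105 = -96)
w(R, y) = 2*y*(R + y) (w(R, y) = (R + y)*(2*y) = 2*y*(R + y))
(88 + (C + 2))*(-w(2, 2)) = (88 + (-96 + 2))*(-2*2*(2 + 2)) = (88 - 94)*(-2*2*4) = -(-6)*16 = -6*(-16) = 96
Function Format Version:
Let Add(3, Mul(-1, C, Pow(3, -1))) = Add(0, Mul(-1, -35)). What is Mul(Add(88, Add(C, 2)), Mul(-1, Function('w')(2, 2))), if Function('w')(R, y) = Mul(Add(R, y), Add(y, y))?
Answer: 96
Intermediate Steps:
C = -96 (C = Add(9, Mul(-3, Add(0, Mul(-1, -35)))) = Add(9, Mul(-3, Add(0, 35))) = Add(9, Mul(-3, 35)) = Add(9, -105) = -96)
Function('w')(R, y) = Mul(2, y, Add(R, y)) (Function('w')(R, y) = Mul(Add(R, y), Mul(2, y)) = Mul(2, y, Add(R, y)))
Mul(Add(88, Add(C, 2)), Mul(-1, Function('w')(2, 2))) = Mul(Add(88, Add(-96, 2)), Mul(-1, Mul(2, 2, Add(2, 2)))) = Mul(Add(88, -94), Mul(-1, Mul(2, 2, 4))) = Mul(-6, Mul(-1, 16)) = Mul(-6, -16) = 96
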